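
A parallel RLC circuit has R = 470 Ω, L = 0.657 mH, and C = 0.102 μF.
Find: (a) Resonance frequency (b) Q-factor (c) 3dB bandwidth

Step 1 — Resonance: ω₀ = 1/√(LC) = 1/√(0.000657·1.02e-07) = 1.222e+05 rad/s.
Step 2 — f₀ = ω₀/(2π) = 1.944e+04 Hz.
Step 3 — Parallel Q: Q = R/(ω₀L) = 470/(1.222e+05·0.000657) = 5.856.
Step 4 — Bandwidth: Δω = ω₀/Q = 2.086e+04 rad/s; BW = Δω/(2π) = 3320 Hz.

(a) f₀ = 1.944e+04 Hz  (b) Q = 5.856  (c) BW = 3320 Hz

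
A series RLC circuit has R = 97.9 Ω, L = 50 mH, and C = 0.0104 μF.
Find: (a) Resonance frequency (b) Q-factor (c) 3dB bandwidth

Step 1 — Resonance condition Im(Z)=0 gives ω₀ = 1/√(LC).
Step 2 — ω₀ = 1/√(0.05·1.04e-08) = 4.385e+04 rad/s.
Step 3 — f₀ = ω₀/(2π) = 6979 Hz.
Step 4 — Series Q: Q = ω₀L/R = 4.385e+04·0.05/97.9 = 22.4.
Step 5 — 3dB bandwidth: Δω = ω₀/Q = 1958 rad/s; BW = Δω/(2π) = 311.6 Hz.

(a) f₀ = 6979 Hz  (b) Q = 22.4  (c) BW = 311.6 Hz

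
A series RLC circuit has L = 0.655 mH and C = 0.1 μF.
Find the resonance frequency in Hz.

Step 1 — Resonance condition Im(Z)=0 gives ω₀ = 1/√(LC).
Step 2 — ω₀ = 1/√(0.000655·1e-07) = 1.236e+05 rad/s.
Step 3 — f₀ = ω₀/(2π) = 1.967e+04 Hz.

f₀ = 1.967e+04 Hz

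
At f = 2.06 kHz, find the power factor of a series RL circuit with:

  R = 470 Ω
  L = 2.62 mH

Step 1 — Angular frequency: ω = 2π·f = 2π·2060 = 1.294e+04 rad/s.
Step 2 — Component impedances:
  R: Z = R = 470 Ω
  L: Z = jωL = j·1.294e+04·0.00262 = 0 + j33.91 Ω
Step 3 — Series combination: Z_total = R + L = 470 + j33.91 Ω = 471.2∠4.1° Ω.
Step 4 — Power factor: PF = cos(φ) = Re(Z)/|Z| = 470/471.22 = 0.9974.
Step 5 — Type: Im(Z) = 33.91 ⇒ lagging (phase φ = 4.1°).

PF = 0.9974 (lagging, φ = 4.1°)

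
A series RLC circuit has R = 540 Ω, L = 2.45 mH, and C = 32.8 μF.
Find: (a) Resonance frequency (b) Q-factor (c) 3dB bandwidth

Step 1 — Resonance condition Im(Z)=0 gives ω₀ = 1/√(LC).
Step 2 — ω₀ = 1/√(0.00245·3.28e-05) = 3528 rad/s.
Step 3 — f₀ = ω₀/(2π) = 561.4 Hz.
Step 4 — Series Q: Q = ω₀L/R = 3528·0.00245/540 = 0.016.
Step 5 — 3dB bandwidth: Δω = ω₀/Q = 2.204e+05 rad/s; BW = Δω/(2π) = 3.508e+04 Hz.

(a) f₀ = 561.4 Hz  (b) Q = 0.016  (c) BW = 3.508e+04 Hz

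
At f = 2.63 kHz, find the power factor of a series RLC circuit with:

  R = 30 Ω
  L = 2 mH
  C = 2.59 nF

Step 1 — Angular frequency: ω = 2π·f = 2π·2630 = 1.652e+04 rad/s.
Step 2 — Component impedances:
  R: Z = R = 30 Ω
  L: Z = jωL = j·1.652e+04·0.002 = 0 + j33.05 Ω
  C: Z = 1/(jωC) = -j/(ω·C) = 0 - j2.336e+04 Ω
Step 3 — Series combination: Z_total = R + L + C = 30 - j2.333e+04 Ω = 2.333e+04∠-89.9° Ω.
Step 4 — Power factor: PF = cos(φ) = Re(Z)/|Z| = 30/2.333e+04 = 0.001286.
Step 5 — Type: Im(Z) = -2.333e+04 ⇒ leading (phase φ = -89.9°).

PF = 0.001286 (leading, φ = -89.9°)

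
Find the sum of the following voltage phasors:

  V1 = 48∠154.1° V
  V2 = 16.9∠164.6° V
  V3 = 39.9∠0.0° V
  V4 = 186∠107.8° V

Step 1 — Convert each phasor to rectangular form:
  V1 = 48·(cos(154.1°) + j·sin(154.1°)) = -43.18 + j20.97 V
  V2 = 16.9·(cos(164.6°) + j·sin(164.6°)) = -16.29 + j4.488 V
  V3 = 39.9·(cos(0.0°) + j·sin(0.0°)) = 39.9 V
  V4 = 186·(cos(107.8°) + j·sin(107.8°)) = -56.86 + j177.1 V
Step 2 — Sum components: V_total = -76.43 + j202.6 V.
Step 3 — Convert to polar: |V_total| = 216.5 V, ∠V_total = 110.7°.

V_total = 216.5∠110.7° V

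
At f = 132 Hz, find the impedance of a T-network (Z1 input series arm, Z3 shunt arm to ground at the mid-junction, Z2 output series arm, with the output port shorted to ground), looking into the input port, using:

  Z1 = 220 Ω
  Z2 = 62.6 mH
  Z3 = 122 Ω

Step 1 — Angular frequency: ω = 2π·f = 2π·132 = 829.4 rad/s.
Step 2 — Component impedances:
  Z1: Z = R = 220 Ω
  Z2: Z = jωL = j·829.4·0.0626 = 0 + j51.92 Ω
  Z3: Z = R = 122 Ω
Step 3 — With the output port shorted to ground, the output series arm Z2 runs from the junction to ground; the shunt arm Z3 also runs from the junction to ground. They appear in parallel: Z3 || Z2 = 18.71 + j43.96 Ω.
Step 4 — Series with input arm Z1: Z_in = Z1 + (Z3 || Z2) = 238.7 + j43.96 Ω = 242.7∠10.4° Ω.

Z = 238.7 + j43.96 Ω = 242.7∠10.4° Ω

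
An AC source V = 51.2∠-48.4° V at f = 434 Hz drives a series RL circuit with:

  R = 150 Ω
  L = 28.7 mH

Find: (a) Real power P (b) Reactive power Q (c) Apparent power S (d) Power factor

Step 1 — Angular frequency: ω = 2π·f = 2π·434 = 2727 rad/s.
Step 2 — Component impedances:
  R: Z = R = 150 Ω
  L: Z = jωL = j·2727·0.0287 = 0 + j78.26 Ω
Step 3 — Series combination: Z_total = R + L = 150 + j78.26 Ω = 169.2∠27.6° Ω.
Step 4 — Source phasor: V = 51.2∠-48.4° V = 33.99 - j38.29 V.
Step 5 — Current: I = V / Z = 0.07345 - j0.2936 A = 0.3026∠-76.0° A.
Step 6 — Complex power: S = V·I* = 13.74 + j7.167 VA.
Step 7 — Real power: P = Re(S) = 13.74 W.
Step 8 — Reactive power: Q = Im(S) = 7.167 VAR.
Step 9 — Apparent power: |S| = 15.49 VA.
Step 10 — Power factor: PF = P/|S| = 0.8866 (lagging).

(a) P = 13.74 W  (b) Q = 7.167 VAR  (c) S = 15.49 VA  (d) PF = 0.8866 (lagging)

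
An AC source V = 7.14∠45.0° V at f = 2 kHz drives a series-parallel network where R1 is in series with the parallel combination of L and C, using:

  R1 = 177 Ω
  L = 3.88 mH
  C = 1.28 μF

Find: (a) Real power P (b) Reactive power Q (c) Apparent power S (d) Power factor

Step 1 — Angular frequency: ω = 2π·f = 2π·2000 = 1.257e+04 rad/s.
Step 2 — Component impedances:
  R1: Z = R = 177 Ω
  L: Z = jωL = j·1.257e+04·0.00388 = 0 + j48.76 Ω
  C: Z = 1/(jωC) = -j/(ω·C) = 0 - j62.17 Ω
Step 3 — Parallel branch: L || C = 1/(1/L + 1/C) = 0 + j226 Ω.
Step 4 — Series with R1: Z_total = R1 + (L || C) = 177 + j226 Ω = 287.1∠51.9° Ω.
Step 5 — Source phasor: V = 7.14∠45.0° V = 5.049 + j5.049 V.
Step 6 — Current: I = V / Z = 0.02469 - j0.003002 A = 0.02487∠-6.9° A.
Step 7 — Complex power: S = V·I* = 0.1095 + j0.1398 VA.
Step 8 — Real power: P = Re(S) = 0.1095 W.
Step 9 — Reactive power: Q = Im(S) = 0.1398 VAR.
Step 10 — Apparent power: |S| = 0.1776 VA.
Step 11 — Power factor: PF = P/|S| = 0.6166 (lagging).

(a) P = 0.1095 W  (b) Q = 0.1398 VAR  (c) S = 0.1776 VA  (d) PF = 0.6166 (lagging)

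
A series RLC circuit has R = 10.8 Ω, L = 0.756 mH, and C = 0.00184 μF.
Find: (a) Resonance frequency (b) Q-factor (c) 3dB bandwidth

Step 1 — Resonance: ω₀ = 1/√(LC) = 1/√(0.000756·1.84e-09) = 8.479e+05 rad/s.
Step 2 — f₀ = ω₀/(2π) = 1.349e+05 Hz.
Step 3 — Series Q: Q = ω₀L/R = 8.479e+05·0.000756/10.8 = 59.35.
Step 4 — Bandwidth: Δω = ω₀/Q = 1.429e+04 rad/s; BW = Δω/(2π) = 2274 Hz.

(a) f₀ = 1.349e+05 Hz  (b) Q = 59.35  (c) BW = 2274 Hz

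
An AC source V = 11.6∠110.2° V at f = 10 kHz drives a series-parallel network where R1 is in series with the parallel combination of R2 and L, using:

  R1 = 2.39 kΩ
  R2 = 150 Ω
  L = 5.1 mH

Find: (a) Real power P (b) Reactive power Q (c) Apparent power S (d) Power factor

Step 1 — Angular frequency: ω = 2π·f = 2π·1e+04 = 6.283e+04 rad/s.
Step 2 — Component impedances:
  R1: Z = R = 2390 Ω
  R2: Z = R = 150 Ω
  L: Z = jωL = j·6.283e+04·0.0051 = 0 + j320.4 Ω
Step 3 — Parallel branch: R2 || L = 1/(1/R2 + 1/L) = 123 + j57.6 Ω.
Step 4 — Series with R1: Z_total = R1 + (R2 || L) = 2513 + j57.6 Ω = 2514∠1.3° Ω.
Step 5 — Source phasor: V = 11.6∠110.2° V = -4.005 + j10.89 V.
Step 6 — Current: I = V / Z = -0.001494 + j0.004366 A = 0.004615∠108.9° A.
Step 7 — Complex power: S = V·I* = 0.05352 + j0.001227 VA.
Step 8 — Real power: P = Re(S) = 0.05352 W.
Step 9 — Reactive power: Q = Im(S) = 0.001227 VAR.
Step 10 — Apparent power: |S| = 0.05353 VA.
Step 11 — Power factor: PF = P/|S| = 0.9997 (lagging).

(a) P = 0.05352 W  (b) Q = 0.001227 VAR  (c) S = 0.05353 VA  (d) PF = 0.9997 (lagging)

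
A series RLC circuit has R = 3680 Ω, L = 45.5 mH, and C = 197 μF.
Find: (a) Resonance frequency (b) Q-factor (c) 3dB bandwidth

Step 1 — Resonance: ω₀ = 1/√(LC) = 1/√(0.0455·0.000197) = 334 rad/s.
Step 2 — f₀ = ω₀/(2π) = 53.16 Hz.
Step 3 — Series Q: Q = ω₀L/R = 334·0.0455/3680 = 0.00413.
Step 4 — Bandwidth: Δω = ω₀/Q = 8.088e+04 rad/s; BW = Δω/(2π) = 1.287e+04 Hz.

(a) f₀ = 53.16 Hz  (b) Q = 0.00413  (c) BW = 1.287e+04 Hz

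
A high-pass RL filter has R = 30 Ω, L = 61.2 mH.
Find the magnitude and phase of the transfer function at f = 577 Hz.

Step 1 — Angular frequency: ω = 2π·577 = 3625 rad/s.
Step 2 — Transfer function: H(jω) = jωL/(R + jωL).
Step 3 — Numerator jωL = j·221.9; denominator R + jωL = 30 + j221.9.
Step 4 — H = 0.982 + j0.1328.
Step 5 — Magnitude: |H| = 0.991 (-0.1 dB); phase: φ = 7.7°.

|H| = 0.991 (-0.1 dB), φ = 7.7°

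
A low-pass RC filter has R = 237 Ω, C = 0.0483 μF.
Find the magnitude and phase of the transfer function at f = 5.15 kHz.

Step 1 — Angular frequency: ω = 2π·5150 = 3.236e+04 rad/s.
Step 2 — Transfer function: H(jω) = 1/(1 + jωRC).
Step 3 — Denominator: 1 + jωRC = 1 + j·3.236e+04·237·4.83e-08 = 1 + j0.3704.
Step 4 — H = 0.8794 - j0.3257.
Step 5 — Magnitude: |H| = 0.9377 (-0.6 dB); phase: φ = -20.3°.

|H| = 0.9377 (-0.6 dB), φ = -20.3°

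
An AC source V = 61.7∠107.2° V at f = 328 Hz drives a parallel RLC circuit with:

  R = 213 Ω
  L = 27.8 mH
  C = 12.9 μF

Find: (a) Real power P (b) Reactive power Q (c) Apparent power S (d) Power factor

Step 1 — Angular frequency: ω = 2π·f = 2π·328 = 2061 rad/s.
Step 2 — Component impedances:
  R: Z = R = 213 Ω
  L: Z = jωL = j·2061·0.0278 = 0 + j57.29 Ω
  C: Z = 1/(jωC) = -j/(ω·C) = 0 - j37.61 Ω
Step 3 — Parallel combination: 1/Z_total = 1/R + 1/L + 1/C; Z_total = 44.53 - j86.62 Ω = 97.4∠-62.8° Ω.
Step 4 — Source phasor: V = 61.7∠107.2° V = -18.25 + j58.94 V.
Step 5 — Current: I = V / Z = -0.6239 + j0.1101 A = 0.6335∠170.0° A.
Step 6 — Complex power: S = V·I* = 17.87 - j34.76 VA.
Step 7 — Real power: P = Re(S) = 17.87 W.
Step 8 — Reactive power: Q = Im(S) = -34.76 VAR.
Step 9 — Apparent power: |S| = 39.09 VA.
Step 10 — Power factor: PF = P/|S| = 0.4573 (leading).

(a) P = 17.87 W  (b) Q = -34.76 VAR  (c) S = 39.09 VA  (d) PF = 0.4573 (leading)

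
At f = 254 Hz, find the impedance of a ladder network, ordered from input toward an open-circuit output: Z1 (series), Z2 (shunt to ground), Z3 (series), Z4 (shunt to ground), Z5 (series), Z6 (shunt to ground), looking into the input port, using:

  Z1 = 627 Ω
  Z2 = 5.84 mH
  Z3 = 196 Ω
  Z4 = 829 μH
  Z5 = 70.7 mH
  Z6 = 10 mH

Step 1 — Angular frequency: ω = 2π·f = 2π·254 = 1596 rad/s.
Step 2 — Component impedances:
  Z1: Z = R = 627 Ω
  Z2: Z = jωL = j·1596·0.00584 = 0 + j9.32 Ω
  Z3: Z = R = 196 Ω
  Z4: Z = jωL = j·1596·0.000829 = 0 + j1.323 Ω
  Z5: Z = jωL = j·1596·0.0707 = 0 + j112.8 Ω
  Z6: Z = jωL = j·1596·0.01 = 0 + j15.96 Ω
Step 3 — Ladder network (open output): work backward from the far end, alternating series and parallel combinations. Z_in = 627.4 + j9.296 Ω = 627.5∠0.8° Ω.

Z = 627.4 + j9.296 Ω = 627.5∠0.8° Ω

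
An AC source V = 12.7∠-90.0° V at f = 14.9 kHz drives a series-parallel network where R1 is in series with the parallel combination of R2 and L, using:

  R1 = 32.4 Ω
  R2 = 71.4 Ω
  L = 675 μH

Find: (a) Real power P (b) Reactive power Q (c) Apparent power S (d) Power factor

Step 1 — Angular frequency: ω = 2π·f = 2π·1.49e+04 = 9.362e+04 rad/s.
Step 2 — Component impedances:
  R1: Z = R = 32.4 Ω
  R2: Z = R = 71.4 Ω
  L: Z = jωL = j·9.362e+04·0.000675 = 0 + j63.19 Ω
Step 3 — Parallel branch: R2 || L = 1/(1/R2 + 1/L) = 31.36 + j35.44 Ω.
Step 4 — Series with R1: Z_total = R1 + (R2 || L) = 63.76 + j35.44 Ω = 72.95∠29.1° Ω.
Step 5 — Source phasor: V = 12.7∠-90.0° V = 0 - j12.7 V.
Step 6 — Current: I = V / Z = -0.08457 - j0.1522 A = 0.1741∠-119.1° A.
Step 7 — Complex power: S = V·I* = 1.933 + j1.074 VA.
Step 8 — Real power: P = Re(S) = 1.933 W.
Step 9 — Reactive power: Q = Im(S) = 1.074 VAR.
Step 10 — Apparent power: |S| = 2.211 VA.
Step 11 — Power factor: PF = P/|S| = 0.8741 (lagging).

(a) P = 1.933 W  (b) Q = 1.074 VAR  (c) S = 2.211 VA  (d) PF = 0.8741 (lagging)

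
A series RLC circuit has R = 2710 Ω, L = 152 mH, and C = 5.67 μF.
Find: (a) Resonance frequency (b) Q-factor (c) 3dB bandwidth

Step 1 — Resonance: ω₀ = 1/√(LC) = 1/√(0.152·5.67e-06) = 1077 rad/s.
Step 2 — f₀ = ω₀/(2π) = 171.4 Hz.
Step 3 — Series Q: Q = ω₀L/R = 1077·0.152/2710 = 0.06042.
Step 4 — Bandwidth: Δω = ω₀/Q = 1.783e+04 rad/s; BW = Δω/(2π) = 2838 Hz.

(a) f₀ = 171.4 Hz  (b) Q = 0.06042  (c) BW = 2838 Hz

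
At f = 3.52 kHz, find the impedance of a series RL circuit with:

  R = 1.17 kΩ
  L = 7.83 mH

Step 1 — Angular frequency: ω = 2π·f = 2π·3520 = 2.212e+04 rad/s.
Step 2 — Component impedances:
  R: Z = R = 1170 Ω
  L: Z = jωL = j·2.212e+04·0.00783 = 0 + j173.2 Ω
Step 3 — Series combination: Z_total = R + L = 1170 + j173.2 Ω = 1183∠8.4° Ω.

Z = 1170 + j173.2 Ω = 1183∠8.4° Ω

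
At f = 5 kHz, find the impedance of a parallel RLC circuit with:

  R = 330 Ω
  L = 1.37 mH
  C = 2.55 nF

Step 1 — Angular frequency: ω = 2π·f = 2π·5000 = 3.142e+04 rad/s.
Step 2 — Component impedances:
  R: Z = R = 330 Ω
  L: Z = jωL = j·3.142e+04·0.00137 = 0 + j43.04 Ω
  C: Z = 1/(jωC) = -j/(ω·C) = 0 - j1.248e+04 Ω
Step 3 — Parallel combination: 1/Z_total = 1/R + 1/L + 1/C; Z_total = 5.557 + j42.46 Ω = 42.82∠82.5° Ω.

Z = 5.557 + j42.46 Ω = 42.82∠82.5° Ω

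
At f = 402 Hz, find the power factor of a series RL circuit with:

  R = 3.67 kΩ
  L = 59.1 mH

Step 1 — Angular frequency: ω = 2π·f = 2π·402 = 2526 rad/s.
Step 2 — Component impedances:
  R: Z = R = 3670 Ω
  L: Z = jωL = j·2526·0.0591 = 0 + j149.3 Ω
Step 3 — Series combination: Z_total = R + L = 3670 + j149.3 Ω = 3673∠2.3° Ω.
Step 4 — Power factor: PF = cos(φ) = Re(Z)/|Z| = 3670/3673 = 0.9992.
Step 5 — Type: Im(Z) = 149.3 ⇒ lagging (phase φ = 2.3°).

PF = 0.9992 (lagging, φ = 2.3°)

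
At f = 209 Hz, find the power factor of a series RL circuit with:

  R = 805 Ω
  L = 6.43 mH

Step 1 — Angular frequency: ω = 2π·f = 2π·209 = 1313 rad/s.
Step 2 — Component impedances:
  R: Z = R = 805 Ω
  L: Z = jωL = j·1313·0.00643 = 0 + j8.444 Ω
Step 3 — Series combination: Z_total = R + L = 805 + j8.444 Ω = 805∠0.6° Ω.
Step 4 — Power factor: PF = cos(φ) = Re(Z)/|Z| = 805/805.044 = 0.9999.
Step 5 — Type: Im(Z) = 8.444 ⇒ lagging (phase φ = 0.6°).

PF = 0.9999 (lagging, φ = 0.6°)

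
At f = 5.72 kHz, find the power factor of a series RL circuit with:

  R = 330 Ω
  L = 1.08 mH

Step 1 — Angular frequency: ω = 2π·f = 2π·5720 = 3.594e+04 rad/s.
Step 2 — Component impedances:
  R: Z = R = 330 Ω
  L: Z = jωL = j·3.594e+04·0.00108 = 0 + j38.82 Ω
Step 3 — Series combination: Z_total = R + L = 330 + j38.82 Ω = 332.3∠6.7° Ω.
Step 4 — Power factor: PF = cos(φ) = Re(Z)/|Z| = 330/332.27 = 0.9932.
Step 5 — Type: Im(Z) = 38.82 ⇒ lagging (phase φ = 6.7°).

PF = 0.9932 (lagging, φ = 6.7°)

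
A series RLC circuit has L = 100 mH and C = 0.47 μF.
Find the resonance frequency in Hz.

Step 1 — Resonance condition Im(Z)=0 gives ω₀ = 1/√(LC).
Step 2 — ω₀ = 1/√(0.1·4.7e-07) = 4613 rad/s.
Step 3 — f₀ = ω₀/(2π) = 734.1 Hz.

f₀ = 734.1 Hz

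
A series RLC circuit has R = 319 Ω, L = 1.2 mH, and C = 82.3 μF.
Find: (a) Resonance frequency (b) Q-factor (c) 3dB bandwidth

Step 1 — Resonance: ω₀ = 1/√(LC) = 1/√(0.0012·8.23e-05) = 3182 rad/s.
Step 2 — f₀ = ω₀/(2π) = 506.4 Hz.
Step 3 — Series Q: Q = ω₀L/R = 3182·0.0012/319 = 0.01197.
Step 4 — Bandwidth: Δω = ω₀/Q = 2.658e+05 rad/s; BW = Δω/(2π) = 4.231e+04 Hz.

(a) f₀ = 506.4 Hz  (b) Q = 0.01197  (c) BW = 4.231e+04 Hz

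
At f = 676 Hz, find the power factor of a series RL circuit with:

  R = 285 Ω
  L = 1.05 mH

Step 1 — Angular frequency: ω = 2π·f = 2π·676 = 4247 rad/s.
Step 2 — Component impedances:
  R: Z = R = 285 Ω
  L: Z = jωL = j·4247·0.00105 = 0 + j4.46 Ω
Step 3 — Series combination: Z_total = R + L = 285 + j4.46 Ω = 285∠0.9° Ω.
Step 4 — Power factor: PF = cos(φ) = Re(Z)/|Z| = 285/285.03 = 0.9999.
Step 5 — Type: Im(Z) = 4.46 ⇒ lagging (phase φ = 0.9°).

PF = 0.9999 (lagging, φ = 0.9°)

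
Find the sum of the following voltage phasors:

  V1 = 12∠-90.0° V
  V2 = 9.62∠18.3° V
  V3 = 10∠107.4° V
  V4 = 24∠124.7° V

Step 1 — Convert each phasor to rectangular form:
  V1 = 12·(cos(-90.0°) + j·sin(-90.0°)) = 0 - j12 V
  V2 = 9.62·(cos(18.3°) + j·sin(18.3°)) = 9.133 + j3.021 V
  V3 = 10·(cos(107.4°) + j·sin(107.4°)) = -2.99 + j9.542 V
  V4 = 24·(cos(124.7°) + j·sin(124.7°)) = -13.66 + j19.73 V
Step 2 — Sum components: V_total = -7.52 + j20.29 V.
Step 3 — Convert to polar: |V_total| = 21.64 V, ∠V_total = 110.3°.

V_total = 21.64∠110.3° V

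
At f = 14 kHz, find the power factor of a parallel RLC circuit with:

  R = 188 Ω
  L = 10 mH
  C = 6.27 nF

Step 1 — Angular frequency: ω = 2π·f = 2π·1.4e+04 = 8.796e+04 rad/s.
Step 2 — Component impedances:
  R: Z = R = 188 Ω
  L: Z = jωL = j·8.796e+04·0.01 = 0 + j879.6 Ω
  C: Z = 1/(jωC) = -j/(ω·C) = 0 - j1813 Ω
Step 3 — Parallel combination: 1/Z_total = 1/R + 1/L + 1/C; Z_total = 185.8 + j20.44 Ω = 186.9∠6.3° Ω.
Step 4 — Power factor: PF = cos(φ) = Re(Z)/|Z| = 185.75/186.87 = 0.994.
Step 5 — Type: Im(Z) = 20.44 ⇒ lagging (phase φ = 6.3°).

PF = 0.994 (lagging, φ = 6.3°)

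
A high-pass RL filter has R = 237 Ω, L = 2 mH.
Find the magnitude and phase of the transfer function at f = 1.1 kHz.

Step 1 — Angular frequency: ω = 2π·1100 = 6912 rad/s.
Step 2 — Transfer function: H(jω) = jωL/(R + jωL).
Step 3 — Numerator jωL = j·13.82; denominator R + jωL = 237 + j13.82.
Step 4 — H = 0.00339 + j0.05813.
Step 5 — Magnitude: |H| = 0.05823 (-24.7 dB); phase: φ = 86.7°.

|H| = 0.05823 (-24.7 dB), φ = 86.7°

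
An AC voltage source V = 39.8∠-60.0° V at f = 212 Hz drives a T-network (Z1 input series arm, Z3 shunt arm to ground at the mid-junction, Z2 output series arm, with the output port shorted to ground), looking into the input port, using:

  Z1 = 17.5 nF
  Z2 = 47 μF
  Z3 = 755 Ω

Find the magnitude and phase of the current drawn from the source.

Step 1 — Angular frequency: ω = 2π·f = 2π·212 = 1332 rad/s.
Step 2 — Component impedances:
  Z1: Z = 1/(jωC) = -j/(ω·C) = 0 - j4.29e+04 Ω
  Z2: Z = 1/(jωC) = -j/(ω·C) = 0 - j15.97 Ω
  Z3: Z = R = 755 Ω
Step 3 — With the output port shorted to ground, the output series arm Z2 runs from the junction to ground; the shunt arm Z3 also runs from the junction to ground. They appear in parallel: Z3 || Z2 = 0.3378 - j15.97 Ω.
Step 4 — Series with input arm Z1: Z_in = Z1 + (Z3 || Z2) = 0.3378 - j4.291e+04 Ω = 4.291e+04∠-90.0° Ω.
Step 5 — Source phasor: V = 39.8∠-60.0° V = 19.9 - j34.47 V.
Step 6 — Ohm's law: I = V / Z_total = (19.9 - j34.47) / (0.3378 - j4.291e+04) = 0.0008032 + j0.0004637 A.
Step 7 — Convert to polar: |I| = 0.0009274 A, ∠I = 30.0°.

I = 0.0009274∠30.0° A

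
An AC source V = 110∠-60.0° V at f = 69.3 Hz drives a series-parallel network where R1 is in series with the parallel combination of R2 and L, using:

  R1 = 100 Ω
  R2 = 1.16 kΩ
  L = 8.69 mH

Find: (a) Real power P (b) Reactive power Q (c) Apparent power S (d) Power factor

Step 1 — Angular frequency: ω = 2π·f = 2π·69.3 = 435.4 rad/s.
Step 2 — Component impedances:
  R1: Z = R = 100 Ω
  R2: Z = R = 1160 Ω
  L: Z = jωL = j·435.4·0.00869 = 0 + j3.784 Ω
Step 3 — Parallel branch: R2 || L = 1/(1/R2 + 1/L) = 0.01234 + j3.784 Ω.
Step 4 — Series with R1: Z_total = R1 + (R2 || L) = 100 + j3.784 Ω = 100.1∠2.2° Ω.
Step 5 — Source phasor: V = 110∠-60.0° V = 55 - j95.26 V.
Step 6 — Current: I = V / Z = 0.5132 - j0.9719 A = 1.099∠-62.2° A.
Step 7 — Complex power: S = V·I* = 120.8 + j4.571 VA.
Step 8 — Real power: P = Re(S) = 120.8 W.
Step 9 — Reactive power: Q = Im(S) = 4.571 VAR.
Step 10 — Apparent power: |S| = 120.9 VA.
Step 11 — Power factor: PF = P/|S| = 0.9993 (lagging).

(a) P = 120.8 W  (b) Q = 4.571 VAR  (c) S = 120.9 VA  (d) PF = 0.9993 (lagging)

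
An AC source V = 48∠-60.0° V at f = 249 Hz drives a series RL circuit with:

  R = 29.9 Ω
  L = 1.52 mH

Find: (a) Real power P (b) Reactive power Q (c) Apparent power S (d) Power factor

Step 1 — Angular frequency: ω = 2π·f = 2π·249 = 1565 rad/s.
Step 2 — Component impedances:
  R: Z = R = 29.9 Ω
  L: Z = jωL = j·1565·0.00152 = 0 + j2.378 Ω
Step 3 — Series combination: Z_total = R + L = 29.9 + j2.378 Ω = 29.99∠4.5° Ω.
Step 4 — Source phasor: V = 48∠-60.0° V = 24 - j41.57 V.
Step 5 — Current: I = V / Z = 0.6878 - j1.445 A = 1.6∠-64.5° A.
Step 6 — Complex power: S = V·I* = 76.57 + j6.09 VA.
Step 7 — Real power: P = Re(S) = 76.57 W.
Step 8 — Reactive power: Q = Im(S) = 6.09 VAR.
Step 9 — Apparent power: |S| = 76.81 VA.
Step 10 — Power factor: PF = P/|S| = 0.9969 (lagging).

(a) P = 76.57 W  (b) Q = 6.09 VAR  (c) S = 76.81 VA  (d) PF = 0.9969 (lagging)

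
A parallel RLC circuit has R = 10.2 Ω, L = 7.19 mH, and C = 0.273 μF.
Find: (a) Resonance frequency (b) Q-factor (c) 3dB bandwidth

Step 1 — Resonance: ω₀ = 1/√(LC) = 1/√(0.00719·2.73e-07) = 2.257e+04 rad/s.
Step 2 — f₀ = ω₀/(2π) = 3592 Hz.
Step 3 — Parallel Q: Q = R/(ω₀L) = 10.2/(2.257e+04·0.00719) = 0.06285.
Step 4 — Bandwidth: Δω = ω₀/Q = 3.591e+05 rad/s; BW = Δω/(2π) = 5.716e+04 Hz.

(a) f₀ = 3592 Hz  (b) Q = 0.06285  (c) BW = 5.716e+04 Hz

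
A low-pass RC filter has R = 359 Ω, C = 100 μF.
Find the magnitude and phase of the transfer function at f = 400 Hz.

Step 1 — Angular frequency: ω = 2π·400 = 2513 rad/s.
Step 2 — Transfer function: H(jω) = 1/(1 + jωRC).
Step 3 — Denominator: 1 + jωRC = 1 + j·2513·359·0.0001 = 1 + j90.23.
Step 4 — H = 0.0001228 - j0.01108.
Step 5 — Magnitude: |H| = 0.01108 (-39.1 dB); phase: φ = -89.4°.

|H| = 0.01108 (-39.1 dB), φ = -89.4°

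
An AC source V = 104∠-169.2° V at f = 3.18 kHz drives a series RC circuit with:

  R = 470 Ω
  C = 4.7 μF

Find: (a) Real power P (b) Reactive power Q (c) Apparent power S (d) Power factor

Step 1 — Angular frequency: ω = 2π·f = 2π·3180 = 1.998e+04 rad/s.
Step 2 — Component impedances:
  R: Z = R = 470 Ω
  C: Z = 1/(jωC) = -j/(ω·C) = 0 - j10.65 Ω
Step 3 — Series combination: Z_total = R + C = 470 - j10.65 Ω = 470.1∠-1.3° Ω.
Step 4 — Source phasor: V = 104∠-169.2° V = -102.2 - j19.49 V.
Step 5 — Current: I = V / Z = -0.2163 - j0.04636 A = 0.2212∠-167.9° A.
Step 6 — Complex power: S = V·I* = 23 - j0.5211 VA.
Step 7 — Real power: P = Re(S) = 23 W.
Step 8 — Reactive power: Q = Im(S) = -0.5211 VAR.
Step 9 — Apparent power: |S| = 23.01 VA.
Step 10 — Power factor: PF = P/|S| = 0.9997 (leading).

(a) P = 23 W  (b) Q = -0.5211 VAR  (c) S = 23.01 VA  (d) PF = 0.9997 (leading)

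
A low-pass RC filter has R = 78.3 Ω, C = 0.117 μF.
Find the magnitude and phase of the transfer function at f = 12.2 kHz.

Step 1 — Angular frequency: ω = 2π·1.22e+04 = 7.665e+04 rad/s.
Step 2 — Transfer function: H(jω) = 1/(1 + jωRC).
Step 3 — Denominator: 1 + jωRC = 1 + j·7.665e+04·78.3·1.17e-07 = 1 + j0.7022.
Step 4 — H = 0.6697 - j0.4703.
Step 5 — Magnitude: |H| = 0.8184 (-1.7 dB); phase: φ = -35.1°.

|H| = 0.8184 (-1.7 dB), φ = -35.1°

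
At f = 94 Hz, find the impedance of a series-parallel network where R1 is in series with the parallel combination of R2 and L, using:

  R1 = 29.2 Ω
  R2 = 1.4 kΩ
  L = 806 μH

Step 1 — Angular frequency: ω = 2π·f = 2π·94 = 590.6 rad/s.
Step 2 — Component impedances:
  R1: Z = R = 29.2 Ω
  R2: Z = R = 1400 Ω
  L: Z = jωL = j·590.6·0.000806 = 0 + j0.476 Ω
Step 3 — Parallel branch: R2 || L = 1/(1/R2 + 1/L) = 0.0001619 + j0.476 Ω.
Step 4 — Series with R1: Z_total = R1 + (R2 || L) = 29.2 + j0.476 Ω = 29.2∠0.9° Ω.

Z = 29.2 + j0.476 Ω = 29.2∠0.9° Ω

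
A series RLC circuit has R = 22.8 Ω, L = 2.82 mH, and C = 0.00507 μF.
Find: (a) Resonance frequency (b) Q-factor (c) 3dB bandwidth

Step 1 — Resonance: ω₀ = 1/√(LC) = 1/√(0.00282·5.07e-09) = 2.645e+05 rad/s.
Step 2 — f₀ = ω₀/(2π) = 4.209e+04 Hz.
Step 3 — Series Q: Q = ω₀L/R = 2.645e+05·0.00282/22.8 = 32.71.
Step 4 — Bandwidth: Δω = ω₀/Q = 8085 rad/s; BW = Δω/(2π) = 1287 Hz.

(a) f₀ = 4.209e+04 Hz  (b) Q = 32.71  (c) BW = 1287 Hz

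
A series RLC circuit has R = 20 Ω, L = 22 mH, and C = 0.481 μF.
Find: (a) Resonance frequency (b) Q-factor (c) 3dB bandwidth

Step 1 — Resonance: ω₀ = 1/√(LC) = 1/√(0.022·4.81e-07) = 9721 rad/s.
Step 2 — f₀ = ω₀/(2π) = 1547 Hz.
Step 3 — Series Q: Q = ω₀L/R = 9721·0.022/20 = 10.69.
Step 4 — Bandwidth: Δω = ω₀/Q = 909.1 rad/s; BW = Δω/(2π) = 144.7 Hz.

(a) f₀ = 1547 Hz  (b) Q = 10.69  (c) BW = 144.7 Hz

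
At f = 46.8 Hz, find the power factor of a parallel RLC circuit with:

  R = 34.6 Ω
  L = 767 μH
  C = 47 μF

Step 1 — Angular frequency: ω = 2π·f = 2π·46.8 = 294.1 rad/s.
Step 2 — Component impedances:
  R: Z = R = 34.6 Ω
  L: Z = jωL = j·294.1·0.000767 = 0 + j0.2255 Ω
  C: Z = 1/(jωC) = -j/(ω·C) = 0 - j72.36 Ω
Step 3 — Parallel combination: 1/Z_total = 1/R + 1/L + 1/C; Z_total = 0.001479 + j0.2262 Ω = 0.2262∠89.6° Ω.
Step 4 — Power factor: PF = cos(φ) = Re(Z)/|Z| = 0.0014793/0.22624 = 0.006539.
Step 5 — Type: Im(Z) = 0.2262 ⇒ lagging (phase φ = 89.6°).

PF = 0.006539 (lagging, φ = 89.6°)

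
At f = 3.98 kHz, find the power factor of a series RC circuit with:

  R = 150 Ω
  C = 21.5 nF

Step 1 — Angular frequency: ω = 2π·f = 2π·3980 = 2.501e+04 rad/s.
Step 2 — Component impedances:
  R: Z = R = 150 Ω
  C: Z = 1/(jωC) = -j/(ω·C) = 0 - j1860 Ω
Step 3 — Series combination: Z_total = R + C = 150 - j1860 Ω = 1866∠-85.4° Ω.
Step 4 — Power factor: PF = cos(φ) = Re(Z)/|Z| = 150/1866 = 0.08039.
Step 5 — Type: Im(Z) = -1860 ⇒ leading (phase φ = -85.4°).

PF = 0.08039 (leading, φ = -85.4°)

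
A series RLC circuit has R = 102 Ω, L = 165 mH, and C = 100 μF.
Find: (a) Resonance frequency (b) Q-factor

Step 1 — Resonance condition Im(Z)=0 gives ω₀ = 1/√(LC).
Step 2 — ω₀ = 1/√(0.165·0.0001) = 246.2 rad/s.
Step 3 — f₀ = ω₀/(2π) = 39.18 Hz.
Step 4 — Series Q: Q = ω₀L/R = 246.2·0.165/102 = 0.3982.

(a) f₀ = 39.18 Hz  (b) Q = 0.3982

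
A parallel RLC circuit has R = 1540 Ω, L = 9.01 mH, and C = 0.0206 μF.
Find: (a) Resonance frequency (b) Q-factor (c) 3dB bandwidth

Step 1 — Resonance: ω₀ = 1/√(LC) = 1/√(0.00901·2.06e-08) = 7.34e+04 rad/s.
Step 2 — f₀ = ω₀/(2π) = 1.168e+04 Hz.
Step 3 — Parallel Q: Q = R/(ω₀L) = 1540/(7.34e+04·0.00901) = 2.329.
Step 4 — Bandwidth: Δω = ω₀/Q = 3.152e+04 rad/s; BW = Δω/(2π) = 5017 Hz.

(a) f₀ = 1.168e+04 Hz  (b) Q = 2.329  (c) BW = 5017 Hz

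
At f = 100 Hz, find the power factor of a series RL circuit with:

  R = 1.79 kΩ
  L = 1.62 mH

Step 1 — Angular frequency: ω = 2π·f = 2π·100 = 628.3 rad/s.
Step 2 — Component impedances:
  R: Z = R = 1790 Ω
  L: Z = jωL = j·628.3·0.00162 = 0 + j1.018 Ω
Step 3 — Series combination: Z_total = R + L = 1790 + j1.018 Ω = 1790∠0.0° Ω.
Step 4 — Power factor: PF = cos(φ) = Re(Z)/|Z| = 1790/1790 = 1.
Step 5 — Type: Im(Z) = 1.018 ⇒ lagging (phase φ = 0.0°).

PF = 1 (lagging, φ = 0.0°)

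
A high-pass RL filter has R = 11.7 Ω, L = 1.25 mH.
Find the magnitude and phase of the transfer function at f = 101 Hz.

Step 1 — Angular frequency: ω = 2π·101 = 634.6 rad/s.
Step 2 — Transfer function: H(jω) = jωL/(R + jωL).
Step 3 — Numerator jωL = j·0.7933; denominator R + jωL = 11.7 + j0.7933.
Step 4 — H = 0.004576 + j0.06749.
Step 5 — Magnitude: |H| = 0.06764 (-23.4 dB); phase: φ = 86.1°.

|H| = 0.06764 (-23.4 dB), φ = 86.1°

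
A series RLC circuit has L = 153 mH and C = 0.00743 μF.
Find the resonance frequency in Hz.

Step 1 — Resonance condition Im(Z)=0 gives ω₀ = 1/√(LC).
Step 2 — ω₀ = 1/√(0.153·7.43e-09) = 2.966e+04 rad/s.
Step 3 — f₀ = ω₀/(2π) = 4720 Hz.

f₀ = 4720 Hz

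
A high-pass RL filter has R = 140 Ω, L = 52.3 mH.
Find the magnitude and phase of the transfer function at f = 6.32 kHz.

Step 1 — Angular frequency: ω = 2π·6320 = 3.971e+04 rad/s.
Step 2 — Transfer function: H(jω) = jωL/(R + jωL).
Step 3 — Numerator jωL = j·2077; denominator R + jωL = 140 + j2077.
Step 4 — H = 0.9955 + j0.06711.
Step 5 — Magnitude: |H| = 0.9977 (-0.0 dB); phase: φ = 3.9°.

|H| = 0.9977 (-0.0 dB), φ = 3.9°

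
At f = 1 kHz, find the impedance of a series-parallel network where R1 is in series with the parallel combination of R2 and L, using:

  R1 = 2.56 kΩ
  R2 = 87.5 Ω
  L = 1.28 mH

Step 1 — Angular frequency: ω = 2π·f = 2π·1000 = 6283 rad/s.
Step 2 — Component impedances:
  R1: Z = R = 2560 Ω
  R2: Z = R = 87.5 Ω
  L: Z = jωL = j·6283·0.00128 = 0 + j8.042 Ω
Step 3 — Parallel branch: R2 || L = 1/(1/R2 + 1/L) = 0.733 + j7.975 Ω.
Step 4 — Series with R1: Z_total = R1 + (R2 || L) = 2561 + j7.975 Ω = 2561∠0.2° Ω.

Z = 2561 + j7.975 Ω = 2561∠0.2° Ω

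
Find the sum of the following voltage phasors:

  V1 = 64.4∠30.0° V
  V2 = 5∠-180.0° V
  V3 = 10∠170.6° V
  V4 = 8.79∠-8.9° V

Step 1 — Convert each phasor to rectangular form:
  V1 = 64.4·(cos(30.0°) + j·sin(30.0°)) = 55.77 + j32.2 V
  V2 = 5·(cos(-180.0°) + j·sin(-180.0°)) = -5 V
  V3 = 10·(cos(170.6°) + j·sin(170.6°)) = -9.866 + j1.633 V
  V4 = 8.79·(cos(-8.9°) + j·sin(-8.9°)) = 8.684 - j1.36 V
Step 2 — Sum components: V_total = 49.59 + j32.47 V.
Step 3 — Convert to polar: |V_total| = 59.28 V, ∠V_total = 33.2°.

V_total = 59.28∠33.2° V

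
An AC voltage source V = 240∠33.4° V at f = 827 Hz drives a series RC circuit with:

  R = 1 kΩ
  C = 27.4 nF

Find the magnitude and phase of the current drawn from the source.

Step 1 — Angular frequency: ω = 2π·f = 2π·827 = 5196 rad/s.
Step 2 — Component impedances:
  R: Z = R = 1000 Ω
  C: Z = 1/(jωC) = -j/(ω·C) = 0 - j7024 Ω
Step 3 — Series combination: Z_total = R + C = 1000 - j7024 Ω = 7095∠-81.9° Ω.
Step 4 — Source phasor: V = 240∠33.4° V = 200.4 + j132.1 V.
Step 5 — Ohm's law: I = V / Z_total = (200.4 + j132.1) / (1000 - j7024) = -0.01446 + j0.03059 A.
Step 6 — Convert to polar: |I| = 0.03383 A, ∠I = 115.3°.

I = 0.03383∠115.3° A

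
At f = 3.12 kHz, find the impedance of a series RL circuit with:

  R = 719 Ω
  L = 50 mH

Step 1 — Angular frequency: ω = 2π·f = 2π·3120 = 1.96e+04 rad/s.
Step 2 — Component impedances:
  R: Z = R = 719 Ω
  L: Z = jωL = j·1.96e+04·0.05 = 0 + j980.2 Ω
Step 3 — Series combination: Z_total = R + L = 719 + j980.2 Ω = 1216∠53.7° Ω.

Z = 719 + j980.2 Ω = 1216∠53.7° Ω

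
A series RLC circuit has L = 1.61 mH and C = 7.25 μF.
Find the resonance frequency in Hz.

Step 1 — Resonance condition Im(Z)=0 gives ω₀ = 1/√(LC).
Step 2 — ω₀ = 1/√(0.00161·7.25e-06) = 9256 rad/s.
Step 3 — f₀ = ω₀/(2π) = 1473 Hz.

f₀ = 1473 Hz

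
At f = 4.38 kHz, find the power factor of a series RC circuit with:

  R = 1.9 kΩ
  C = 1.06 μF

Step 1 — Angular frequency: ω = 2π·f = 2π·4380 = 2.752e+04 rad/s.
Step 2 — Component impedances:
  R: Z = R = 1900 Ω
  C: Z = 1/(jωC) = -j/(ω·C) = 0 - j34.28 Ω
Step 3 — Series combination: Z_total = R + C = 1900 - j34.28 Ω = 1900∠-1.0° Ω.
Step 4 — Power factor: PF = cos(φ) = Re(Z)/|Z| = 1900/1900.3 = 0.9998.
Step 5 — Type: Im(Z) = -34.28 ⇒ leading (phase φ = -1.0°).

PF = 0.9998 (leading, φ = -1.0°)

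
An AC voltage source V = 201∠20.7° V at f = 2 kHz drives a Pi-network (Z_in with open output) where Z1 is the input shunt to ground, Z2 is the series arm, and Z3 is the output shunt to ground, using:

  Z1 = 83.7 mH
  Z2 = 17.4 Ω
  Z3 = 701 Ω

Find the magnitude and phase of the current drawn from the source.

Step 1 — Angular frequency: ω = 2π·f = 2π·2000 = 1.257e+04 rad/s.
Step 2 — Component impedances:
  Z1: Z = jωL = j·1.257e+04·0.0837 = 0 + j1052 Ω
  Z2: Z = R = 17.4 Ω
  Z3: Z = R = 701 Ω
Step 3 — With open output, the series arm Z2 and the output shunt Z3 appear in series to ground: Z2 + Z3 = 718.4 Ω.
Step 4 — Parallel with input shunt Z1: Z_in = Z1 || (Z2 + Z3) = 489.9 + j334.6 Ω = 593.2∠34.3° Ω.
Step 5 — Source phasor: V = 201∠20.7° V = 188 + j71.05 V.
Step 6 — Ohm's law: I = V / Z_total = (188 + j71.05) / (489.9 + j334.6) = 0.3293 - j0.07987 A.
Step 7 — Convert to polar: |I| = 0.3388 A, ∠I = -13.6°.

I = 0.3388∠-13.6° A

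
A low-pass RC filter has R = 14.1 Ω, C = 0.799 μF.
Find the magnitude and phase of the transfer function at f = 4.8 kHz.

Step 1 — Angular frequency: ω = 2π·4800 = 3.016e+04 rad/s.
Step 2 — Transfer function: H(jω) = 1/(1 + jωRC).
Step 3 — Denominator: 1 + jωRC = 1 + j·3.016e+04·14.1·7.99e-07 = 1 + j0.3398.
Step 4 — H = 0.8965 - j0.3046.
Step 5 — Magnitude: |H| = 0.9468 (-0.5 dB); phase: φ = -18.8°.

|H| = 0.9468 (-0.5 dB), φ = -18.8°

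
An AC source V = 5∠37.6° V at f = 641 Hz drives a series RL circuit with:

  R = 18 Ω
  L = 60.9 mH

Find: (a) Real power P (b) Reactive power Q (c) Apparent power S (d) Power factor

Step 1 — Angular frequency: ω = 2π·f = 2π·641 = 4028 rad/s.
Step 2 — Component impedances:
  R: Z = R = 18 Ω
  L: Z = jωL = j·4028·0.0609 = 0 + j245.3 Ω
Step 3 — Series combination: Z_total = R + L = 18 + j245.3 Ω = 245.9∠85.8° Ω.
Step 4 — Source phasor: V = 5∠37.6° V = 3.961 + j3.051 V.
Step 5 — Current: I = V / Z = 0.01355 - j0.01516 A = 0.02033∠-48.2° A.
Step 6 — Complex power: S = V·I* = 0.00744 + j0.1014 VA.
Step 7 — Real power: P = Re(S) = 0.00744 W.
Step 8 — Reactive power: Q = Im(S) = 0.1014 VAR.
Step 9 — Apparent power: |S| = 0.1017 VA.
Step 10 — Power factor: PF = P/|S| = 0.07319 (lagging).

(a) P = 0.00744 W  (b) Q = 0.1014 VAR  (c) S = 0.1017 VA  (d) PF = 0.07319 (lagging)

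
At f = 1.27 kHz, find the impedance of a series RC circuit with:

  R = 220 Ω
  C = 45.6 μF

Step 1 — Angular frequency: ω = 2π·f = 2π·1270 = 7980 rad/s.
Step 2 — Component impedances:
  R: Z = R = 220 Ω
  C: Z = 1/(jωC) = -j/(ω·C) = 0 - j2.748 Ω
Step 3 — Series combination: Z_total = R + C = 220 - j2.748 Ω = 220∠-0.7° Ω.

Z = 220 - j2.748 Ω = 220∠-0.7° Ω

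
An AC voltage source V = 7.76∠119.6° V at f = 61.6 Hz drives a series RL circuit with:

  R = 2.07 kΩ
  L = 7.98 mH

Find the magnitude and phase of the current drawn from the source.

Step 1 — Angular frequency: ω = 2π·f = 2π·61.6 = 387 rad/s.
Step 2 — Component impedances:
  R: Z = R = 2070 Ω
  L: Z = jωL = j·387·0.00798 = 0 + j3.089 Ω
Step 3 — Series combination: Z_total = R + L = 2070 + j3.089 Ω = 2070∠0.1° Ω.
Step 4 — Source phasor: V = 7.76∠119.6° V = -3.833 + j6.747 V.
Step 5 — Ohm's law: I = V / Z_total = (-3.833 + j6.747) / (2070 + j3.089) = -0.001847 + j0.003262 A.
Step 6 — Convert to polar: |I| = 0.003749 A, ∠I = 119.5°.

I = 0.003749∠119.5° A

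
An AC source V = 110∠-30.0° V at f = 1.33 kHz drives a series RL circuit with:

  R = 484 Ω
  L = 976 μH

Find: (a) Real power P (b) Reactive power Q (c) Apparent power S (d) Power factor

Step 1 — Angular frequency: ω = 2π·f = 2π·1330 = 8357 rad/s.
Step 2 — Component impedances:
  R: Z = R = 484 Ω
  L: Z = jωL = j·8357·0.000976 = 0 + j8.156 Ω
Step 3 — Series combination: Z_total = R + L = 484 + j8.156 Ω = 484.1∠1.0° Ω.
Step 4 — Source phasor: V = 110∠-30.0° V = 95.26 - j55 V.
Step 5 — Current: I = V / Z = 0.1949 - j0.1169 A = 0.2272∠-31.0° A.
Step 6 — Complex power: S = V·I* = 24.99 + j0.4212 VA.
Step 7 — Real power: P = Re(S) = 24.99 W.
Step 8 — Reactive power: Q = Im(S) = 0.4212 VAR.
Step 9 — Apparent power: |S| = 25 VA.
Step 10 — Power factor: PF = P/|S| = 0.9999 (lagging).

(a) P = 24.99 W  (b) Q = 0.4212 VAR  (c) S = 25 VA  (d) PF = 0.9999 (lagging)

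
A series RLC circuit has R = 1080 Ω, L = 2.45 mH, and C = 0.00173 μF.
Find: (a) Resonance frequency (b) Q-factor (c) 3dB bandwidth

Step 1 — Resonance: ω₀ = 1/√(LC) = 1/√(0.00245·1.73e-09) = 4.857e+05 rad/s.
Step 2 — f₀ = ω₀/(2π) = 7.731e+04 Hz.
Step 3 — Series Q: Q = ω₀L/R = 4.857e+05·0.00245/1080 = 1.102.
Step 4 — Bandwidth: Δω = ω₀/Q = 4.408e+05 rad/s; BW = Δω/(2π) = 7.016e+04 Hz.

(a) f₀ = 7.731e+04 Hz  (b) Q = 1.102  (c) BW = 7.016e+04 Hz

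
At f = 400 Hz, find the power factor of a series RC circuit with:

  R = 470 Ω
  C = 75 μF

Step 1 — Angular frequency: ω = 2π·f = 2π·400 = 2513 rad/s.
Step 2 — Component impedances:
  R: Z = R = 470 Ω
  C: Z = 1/(jωC) = -j/(ω·C) = 0 - j5.305 Ω
Step 3 — Series combination: Z_total = R + C = 470 - j5.305 Ω = 470∠-0.6° Ω.
Step 4 — Power factor: PF = cos(φ) = Re(Z)/|Z| = 470/470.03 = 0.9999.
Step 5 — Type: Im(Z) = -5.305 ⇒ leading (phase φ = -0.6°).

PF = 0.9999 (leading, φ = -0.6°)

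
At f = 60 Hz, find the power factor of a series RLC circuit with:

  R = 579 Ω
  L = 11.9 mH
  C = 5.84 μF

Step 1 — Angular frequency: ω = 2π·f = 2π·60 = 377 rad/s.
Step 2 — Component impedances:
  R: Z = R = 579 Ω
  L: Z = jωL = j·377·0.0119 = 0 + j4.486 Ω
  C: Z = 1/(jωC) = -j/(ω·C) = 0 - j454.2 Ω
Step 3 — Series combination: Z_total = R + L + C = 579 - j449.7 Ω = 733.1∠-37.8° Ω.
Step 4 — Power factor: PF = cos(φ) = Re(Z)/|Z| = 579/733.1 = 0.7898.
Step 5 — Type: Im(Z) = -449.7 ⇒ leading (phase φ = -37.8°).

PF = 0.7898 (leading, φ = -37.8°)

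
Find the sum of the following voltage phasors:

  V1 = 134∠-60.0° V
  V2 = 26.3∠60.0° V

Step 1 — Convert each phasor to rectangular form:
  V1 = 134·(cos(-60.0°) + j·sin(-60.0°)) = 67 - j116 V
  V2 = 26.3·(cos(60.0°) + j·sin(60.0°)) = 13.15 + j22.78 V
Step 2 — Sum components: V_total = 80.15 - j93.27 V.
Step 3 — Convert to polar: |V_total| = 123 V, ∠V_total = -49.3°.

V_total = 123∠-49.3° V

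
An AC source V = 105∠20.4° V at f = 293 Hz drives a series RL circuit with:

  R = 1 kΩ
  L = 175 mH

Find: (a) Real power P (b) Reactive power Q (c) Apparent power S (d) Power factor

Step 1 — Angular frequency: ω = 2π·f = 2π·293 = 1841 rad/s.
Step 2 — Component impedances:
  R: Z = R = 1000 Ω
  L: Z = jωL = j·1841·0.175 = 0 + j322.2 Ω
Step 3 — Series combination: Z_total = R + L = 1000 + j322.2 Ω = 1051∠17.9° Ω.
Step 4 — Source phasor: V = 105∠20.4° V = 98.41 + j36.6 V.
Step 5 — Current: I = V / Z = 0.09984 + j0.004434 A = 0.09994∠2.5° A.
Step 6 — Complex power: S = V·I* = 9.988 + j3.218 VA.
Step 7 — Real power: P = Re(S) = 9.988 W.
Step 8 — Reactive power: Q = Im(S) = 3.218 VAR.
Step 9 — Apparent power: |S| = 10.49 VA.
Step 10 — Power factor: PF = P/|S| = 0.9518 (lagging).

(a) P = 9.988 W  (b) Q = 3.218 VAR  (c) S = 10.49 VA  (d) PF = 0.9518 (lagging)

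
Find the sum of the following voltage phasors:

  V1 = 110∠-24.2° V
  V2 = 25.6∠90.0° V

Step 1 — Convert each phasor to rectangular form:
  V1 = 110·(cos(-24.2°) + j·sin(-24.2°)) = 100.3 - j45.09 V
  V2 = 25.6·(cos(90.0°) + j·sin(90.0°)) = 0 + j25.6 V
Step 2 — Sum components: V_total = 100.3 - j19.49 V.
Step 3 — Convert to polar: |V_total| = 102.2 V, ∠V_total = -11.0°.

V_total = 102.2∠-11.0° V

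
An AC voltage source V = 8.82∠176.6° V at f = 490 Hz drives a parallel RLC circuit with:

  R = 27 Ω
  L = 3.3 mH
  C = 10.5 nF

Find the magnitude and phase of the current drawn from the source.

Step 1 — Angular frequency: ω = 2π·f = 2π·490 = 3079 rad/s.
Step 2 — Component impedances:
  R: Z = R = 27 Ω
  L: Z = jωL = j·3079·0.0033 = 0 + j10.16 Ω
  C: Z = 1/(jωC) = -j/(ω·C) = 0 - j3.093e+04 Ω
Step 3 — Parallel combination: 1/Z_total = 1/R + 1/L + 1/C; Z_total = 3.351 + j8.902 Ω = 9.512∠69.4° Ω.
Step 4 — Source phasor: V = 8.82∠176.6° V = -8.804 + j0.5231 V.
Step 5 — Ohm's law: I = V / Z_total = (-8.804 + j0.5231) / (3.351 + j8.902) = -0.2746 + j0.8857 A.
Step 6 — Convert to polar: |I| = 0.9273 A, ∠I = 107.2°.

I = 0.9273∠107.2° A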